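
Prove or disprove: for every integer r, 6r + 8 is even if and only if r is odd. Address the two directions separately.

Converse. Suppose r is odd. Since 6 is even, 6r is even for every r, so 6r + 8 has the same parity as 8, which is even. Hence 6r + 8 is even.

Forward direction. This fails: take r = 6. Then 6r + 8 = 44, which is even, yet r = 6 is even, not odd.

The forward direction fails; the converse holds.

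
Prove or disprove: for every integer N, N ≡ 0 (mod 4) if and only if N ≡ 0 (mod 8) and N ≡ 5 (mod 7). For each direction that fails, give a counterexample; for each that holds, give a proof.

[⇒] This fails: N = 0 gives 0 ≡ 0 (mod 4) but 0 ≡ 0 (mod 7), so the conjunction on the right does not hold.

[⇐] Conversely, if N ≡ 0 (mod 8) and N ≡ 5 (mod 7), then by the Chinese remainder theorem N ≡ 40 (mod 56). Since 40 ≡ 0 (mod 4) and 4 ∣ 56, we get N ≡ 0 (mod 4).

Only the reverse direction holds.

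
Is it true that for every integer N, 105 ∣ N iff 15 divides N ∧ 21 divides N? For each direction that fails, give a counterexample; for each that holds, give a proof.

Both directions hold; the statement is true.

(⇒) If 105 ∣ N, write N = 105q. Since 105 = 7·15, N = 15·(7q), so 15 ∣ N; and since 105 = 5·21, N = 21·(5q), so 21 ∣ N.

(⇐) Suppose 15 ∣ N and 21 ∣ N. Any common multiple of 15 and 21 is a multiple of their lcm; here lcm(15, 21) = 15·21/gcd(15, 21) = 315/3 = 105, so 105 ∣ N.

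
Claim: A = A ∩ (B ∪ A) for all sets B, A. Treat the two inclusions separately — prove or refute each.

Both inclusions hold.

Reverse inclusion. Let x ∈ A ∩ (B ∪ A). Then either x ∈ A and x ∉ B; or x ∈ B ∩ A. In each case x ∈ A, so A ∩ (B ∪ A) ⊆ A.

Forward inclusion. Let x ∈ A. Then either x ∈ A and x ∉ B; or x ∈ B ∩ A. In each case x ∈ A ∩ (B ∪ A), so A ⊆ A ∩ (B ∪ A).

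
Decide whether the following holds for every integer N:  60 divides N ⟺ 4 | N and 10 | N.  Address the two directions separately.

(⟹) If 60 ∣ N, write N = 60q. Since 60 = 15·4, N = 4·(15q), so 4 ∣ N; and since 60 = 6·10, N = 10·(6q), so 10 ∣ N.

(⟸) This fails: take N = 20. Both 4 ∣ 20 and 10 ∣ 20, yet 20 is not a multiple of 60 (since 20 = 0·60 + 20), so 60 ∤ 20.

Only the forward implication holds.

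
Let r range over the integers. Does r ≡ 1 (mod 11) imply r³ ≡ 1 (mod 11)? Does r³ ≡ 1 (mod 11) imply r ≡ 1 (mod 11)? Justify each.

[⇒] Suppose r ≡ 1 (mod 11). Write r = 11j + 1. Then (11j + 1)³ = 1331j³ + 363j² + 33j + 1 = 11(121j³ + 33j² + 3j) + 1, so r³ ≡ 1 (mod 11).

[⇐] Conversely, suppose r³ ≡ 1 (mod 11). The only residue r in {0, …, 10} with r³ ≡ 1 (mod 11) is r = 1, so r ≡ 1 (mod 11).

Both directions hold.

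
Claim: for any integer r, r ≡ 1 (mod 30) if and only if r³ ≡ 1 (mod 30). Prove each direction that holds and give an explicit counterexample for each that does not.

(⟹) Suppose r ≡ 1 (mod 30). Write r = 30j + 1. Then (30j + 1)³ = 27000j³ + 2700j² + 90j + 1 = 30(900j³ + 90j² + 3j) + 1, so r³ ≡ 1 (mod 30).

(⟸) Conversely, suppose r³ ≡ 1 (mod 30). The only residue r in {0, …, 29} with r³ ≡ 1 (mod 30) is r = 1, so r ≡ 1 (mod 30).

Equivalent; both directions hold.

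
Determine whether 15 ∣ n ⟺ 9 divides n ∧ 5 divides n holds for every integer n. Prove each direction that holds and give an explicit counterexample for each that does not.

Not equivalent: only (⇐) holds.

(⟸) Suppose 9 ∣ n and 5 ∣ n. Any common multiple of 9 and 5 is a multiple of their lcm; here gcd(9, 5) = 1, so lcm(9, 5) = 9·5 = 45, so 45 ∣ n. Since 15 ∣ 45, it follows that 15 ∣ n.

(⟹) This fails: take n = 15. Certainly 15 ∣ 15, but 9 ∤ 15.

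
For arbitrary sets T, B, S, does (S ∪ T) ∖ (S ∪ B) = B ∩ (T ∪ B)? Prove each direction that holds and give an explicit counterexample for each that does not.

Both inclusions fail.

Forward inclusion. This inclusion fails. Take T = {1}, B = ∅, S = ∅; then 1 ∈ (S ∪ T) ∖ (S ∪ B) but 1 ∉ B ∩ (T ∪ B).

Reverse inclusion. This inclusion fails. Take T = ∅, B = {1}, S = ∅; then 1 ∈ B ∩ (T ∪ B) but 1 ∉ (S ∪ T) ∖ (S ∪ B).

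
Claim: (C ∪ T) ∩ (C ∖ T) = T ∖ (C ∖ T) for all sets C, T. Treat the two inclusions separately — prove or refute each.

Both inclusions fail.

Forward inclusion. This inclusion fails. Take C = {1}, T = ∅; then 1 ∈ (C ∪ T) ∩ (C ∖ T) but 1 ∉ T ∖ (C ∖ T).

Reverse inclusion. This inclusion fails. Take C = ∅, T = {1}; then 1 ∈ T ∖ (C ∖ T) but 1 ∉ (C ∪ T) ∩ (C ∖ T).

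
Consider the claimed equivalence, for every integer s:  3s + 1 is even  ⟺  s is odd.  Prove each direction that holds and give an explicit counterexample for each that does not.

Both directions hold.

(→) Suppose 3s + 1 is even. Since 3 is odd, 3s and s have the same parity, so 3s + 1 ≡ s + 1 (mod 2). As 1 is odd, 3s + 1 is even exactly when s is odd. Thus s is odd.

(←) Conversely, suppose s is odd; write s = 2j + 1. Then 3s + 1 = 3·(2j + 1) + 1 = 2·3j + 4, which is even.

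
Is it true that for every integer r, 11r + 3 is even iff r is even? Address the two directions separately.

(→) This fails: r = 3 gives 11r + 3 = 36, which is even, but 3 is odd, not even.

(←) This also fails: r = 4 is even, but 11r + 3 = 47 is odd, not even.

Neither direction holds.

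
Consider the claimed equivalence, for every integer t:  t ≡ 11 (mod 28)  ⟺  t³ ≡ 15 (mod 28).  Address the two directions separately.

The forward direction holds; the converse fails.

[⇐] This fails: take t = 15. Then 15³ = 3375 ≡ 15 (mod 28), yet 15 ≡ 15 (mod 28), not 11.

[⇒] Suppose t ≡ 11 (mod 28). Write t = 28j + 11. Then (28j + 11)³ = 21952j³ + 25872j² + 10164j + 1331 = 28(784j³ + 924j² + 363j + 47) + 15, so t³ ≡ 15 (mod 28).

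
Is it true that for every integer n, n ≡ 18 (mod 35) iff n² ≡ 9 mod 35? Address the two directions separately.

(⇒) Suppose n ≡ 18 (mod 35). Write n = 35j + 18. Then (35j + 18)² = 1225j² + 1260j + 324 = 35(35j² + 36j + 9) + 9, so n² ≡ 9 (mod 35).

(⇐) This fails: take n = 3. Then 3² = 9 ≡ 9 (mod 35), yet 3 ≡ 3 (mod 35), not 18.

Not equivalent: only (⇒) holds.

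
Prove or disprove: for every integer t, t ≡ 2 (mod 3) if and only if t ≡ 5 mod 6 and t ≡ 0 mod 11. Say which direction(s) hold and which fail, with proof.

(⟹) This fails: t = 2 gives 2 ≡ 2 (mod 3) but 2 ≡ 2 (mod 6), so the conjunction on the right does not hold.

(⟸) Conversely, if t ≡ 5 (mod 6) and t ≡ 0 (mod 11), then by the Chinese remainder theorem t ≡ 11 (mod 66). Since 11 ≡ 2 (mod 3) and 3 ∣ 66, we get t ≡ 2 (mod 3).

Not equivalent: only (⇐) holds.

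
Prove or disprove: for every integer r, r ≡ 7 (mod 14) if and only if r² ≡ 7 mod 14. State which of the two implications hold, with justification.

(⇒) Suppose r ≡ 7 (mod 14). Write r = 14j + 7. Then (14j + 7)² = 196j² + 196j + 49 = 14(14j² + 14j + 3) + 7, so r² ≡ 7 (mod 14).

(⇐) Conversely, suppose r² ≡ 7 (mod 14). The only residue r in {0, …, 13} with r² ≡ 7 (mod 14) is r = 7, so r ≡ 7 (mod 14).

Both implications hold.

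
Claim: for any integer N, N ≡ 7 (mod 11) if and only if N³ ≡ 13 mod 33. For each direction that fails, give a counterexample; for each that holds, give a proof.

Converse. The residues r modulo 33 with r³ ≡ 13 (mod 33) are exactly {7}, and each is ≡ 7 (mod 11).

Forward direction. This fails: take N = 18. Then 18 ≡ 7 (mod 11), but 18³ = 5832 ≡ 24 (mod 33), not 13.

The forward direction fails; the converse holds.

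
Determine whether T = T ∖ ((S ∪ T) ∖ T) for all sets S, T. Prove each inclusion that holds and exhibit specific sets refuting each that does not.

The two sets are equal.

(⟹) Let x ∈ T. Then either x ∈ T and x ∉ S; or x ∈ S ∩ T. In each case x ∈ T ∖ ((S ∪ T) ∖ T), so T ⊆ T ∖ ((S ∪ T) ∖ T).

(⟸) Let x ∈ T ∖ ((S ∪ T) ∖ T). Then either x ∈ T and x ∉ S; or x ∈ S ∩ T. In each case x ∈ T, so T ∖ ((S ∪ T) ∖ T) ⊆ T.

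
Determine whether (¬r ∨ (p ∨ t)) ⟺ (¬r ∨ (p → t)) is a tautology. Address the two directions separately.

Neither direction holds.

(→) This fails. Under p = T, t = F, r = T, the left side is true but the right side is false.

(←) This fails. Under p = F, t = F, r = T, the left side is false but the right side is true.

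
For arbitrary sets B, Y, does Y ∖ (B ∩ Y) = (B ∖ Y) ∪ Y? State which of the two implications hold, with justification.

(⊆) Let x ∈ Y ∖ (B ∩ Y). Then x ∈ Y and x ∉ B, from which x ∈ (B ∖ Y) ∪ Y.

(⊇) This inclusion fails. Take B = {1}, Y = ∅; then 1 ∈ (B ∖ Y) ∪ Y but 1 ∉ Y ∖ (B ∩ Y).

The sets are not equal: only the forward inclusion holds.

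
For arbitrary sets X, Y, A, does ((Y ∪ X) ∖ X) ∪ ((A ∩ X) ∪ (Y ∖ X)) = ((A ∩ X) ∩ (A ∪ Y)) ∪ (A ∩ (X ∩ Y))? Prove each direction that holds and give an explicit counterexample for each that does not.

The sets are not equal: only the reverse inclusion holds.

Forward inclusion. This inclusion fails. Take X = ∅, Y = {1}, A = ∅; then 1 ∈ ((Y ∪ X) ∖ X) ∪ ((A ∩ X) ∪ (Y ∖ X)) but 1 ∉ ((A ∩ X) ∩ (A ∪ Y)) ∪ (A ∩ (X ∩ Y)).

Reverse inclusion. Let x ∈ ((A ∩ X) ∩ (A ∪ Y)) ∪ (A ∩ (X ∩ Y)). Then either x ∈ X ∩ A and x ∉ Y; or x ∈ X ∩ Y ∩ A. In each case x ∈ ((Y ∪ X) ∖ X) ∪ ((A ∩ X) ∪ (Y ∖ X)), so ((A ∩ X) ∩ (A ∪ Y)) ∪ (A ∩ (X ∩ Y)) ⊆ ((Y ∪ X) ∖ X) ∪ ((A ∩ X) ∪ (Y ∖ X)).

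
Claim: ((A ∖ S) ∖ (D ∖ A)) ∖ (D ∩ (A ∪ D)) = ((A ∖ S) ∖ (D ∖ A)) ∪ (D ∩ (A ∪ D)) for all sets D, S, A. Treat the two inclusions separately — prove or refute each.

Forward inclusion. Let x ∈ ((A ∖ S) ∖ (D ∖ A)) ∖ (D ∩ (A ∪ D)). Then x ∈ A and x ∉ D, S, from which x ∈ ((A ∖ S) ∖ (D ∖ A)) ∪ (D ∩ (A ∪ D)).

Reverse inclusion. This inclusion fails. Take D = {1}, S = ∅, A = ∅; then 1 ∈ ((A ∖ S) ∖ (D ∖ A)) ∪ (D ∩ (A ∪ D)) but 1 ∉ ((A ∖ S) ∖ (D ∖ A)) ∖ (D ∩ (A ∪ D)).

(⊆) holds; (⊇) fails.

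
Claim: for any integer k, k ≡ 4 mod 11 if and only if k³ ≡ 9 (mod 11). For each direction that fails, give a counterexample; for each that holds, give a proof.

Both implications hold.

(→) Suppose k ≡ 4 mod 11. Write k = 11j + 4. Then (11j + 4)³ = 1331j³ + 1452j² + 528j + 64 = 11(121j³ + 132j² + 48j + 5) + 9, so k³ ≡ 9 (mod 11).

(←) For the converse, argue contrapositively. If k ≢ 4 (mod 11), then k is congruent to one of 0, 1, 2, 3, 5, 6, 7, 8, 9, 10 modulo 11, and these give k³ ≡ 0, 1, 8, 5, 4, 7, 2, 6, 3, 10 respectively — never 9.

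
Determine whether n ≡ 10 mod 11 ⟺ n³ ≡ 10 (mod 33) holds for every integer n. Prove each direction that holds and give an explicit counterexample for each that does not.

Only the reverse direction holds.

(⇒) This fails: take n = 21. Then 21 ≡ 10 (mod 11), but 21³ = 9261 ≡ 21 (mod 33), not 10.

(⇐) Conversely, the residues r modulo 33 with r³ ≡ 10 (mod 33) are exactly {10}, and each is ≡ 10 (mod 11).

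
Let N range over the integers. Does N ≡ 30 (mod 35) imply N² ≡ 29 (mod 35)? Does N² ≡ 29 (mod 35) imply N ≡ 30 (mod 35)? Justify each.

(→) This fails: take N = 30. Then 30 ≡ 30 (mod 35), but 30² = 900 ≡ 25 (mod 35), not 29.

(←) This fails: take N = 8. Then 8² = 64 ≡ 29 (mod 35), yet 8 ≡ 8 (mod 35), not 30.

Neither implication holds.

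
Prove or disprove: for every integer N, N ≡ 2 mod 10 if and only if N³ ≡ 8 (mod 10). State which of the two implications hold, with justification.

Both implications hold.

[⇒] Suppose N ≡ 2 mod 10. Write N = 10j + 2. Then (10j + 2)³ = 1000j³ + 600j² + 120j + 8 = 10(100j³ + 60j² + 12j) + 8, so N³ ≡ 8 (mod 10).

[⇐] Conversely, suppose N³ ≡ 8 (mod 10). The only residue r in {0, …, 9} with r³ ≡ 8 (mod 10) is r = 2, so N ≡ 2 (mod 10).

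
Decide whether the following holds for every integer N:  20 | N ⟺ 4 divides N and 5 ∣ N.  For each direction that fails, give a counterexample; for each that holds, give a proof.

[⇒] If 20 ∣ N, write N = 20q. Since 20 = 5·4, N = 4·(5q), so 4 ∣ N; and since 20 = 4·5, N = 5·(4q), so 5 ∣ N.

[⇐] Suppose 4 ∣ N and 5 ∣ N. Any common multiple of 4 and 5 is a multiple of their lcm; here gcd(4, 5) = 1, so lcm(4, 5) = 4·5 = 20, so 20 ∣ N.

The biconditional holds.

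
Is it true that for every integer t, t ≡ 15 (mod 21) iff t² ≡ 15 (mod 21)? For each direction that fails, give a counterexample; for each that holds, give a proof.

Only the forward direction holds.

(→) Suppose t ≡ 15 (mod 21). Write t = 21j + 15. Then (21j + 15)² = 441j² + 630j + 225 = 21(21j² + 30j + 10) + 15, so t² ≡ 15 (mod 21).

(←) This fails: take t = 6. Then 6² = 36 ≡ 15 (mod 21), yet 6 ≡ 6 (mod 21), not 15.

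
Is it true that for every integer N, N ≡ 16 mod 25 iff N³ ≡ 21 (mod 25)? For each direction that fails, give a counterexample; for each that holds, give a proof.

Both directions hold; the statement is true.

(⟹) Suppose N ≡ 16 mod 25. Write N = 25j + 16. Then (25j + 16)³ = 15625j³ + 30000j² + 19200j + 4096 = 25(625j³ + 1200j² + 768j + 163) + 21, so N³ ≡ 21 (mod 25).

(⟸) Conversely, suppose N³ ≡ 21 (mod 25). The only residue r in {0, …, 24} with r³ ≡ 21 (mod 25) is r = 16, so N ≡ 16 (mod 25).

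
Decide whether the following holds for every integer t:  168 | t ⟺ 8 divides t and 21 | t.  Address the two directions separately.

(⇒) If 168 ∣ t, write t = 168q. Since 168 = 21·8, t = 8·(21q), so 8 ∣ t; and since 168 = 8·21, t = 21·(8q), so 21 ∣ t.

(⇐) Suppose 8 ∣ t and 21 ∣ t. Any common multiple of 8 and 21 is a multiple of their lcm; here gcd(8, 21) = 1, so lcm(8, 21) = 8·21 = 168, so 168 ∣ t.

Equivalent; both directions hold.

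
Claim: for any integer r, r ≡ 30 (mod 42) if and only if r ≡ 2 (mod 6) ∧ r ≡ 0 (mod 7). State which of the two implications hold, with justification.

(⟹) This fails: r = 30 gives 30 ≡ 30 (mod 42) but 30 ≡ 0 (mod 6), so the conjunction on the right does not hold.

(⟸) This fails: r = 14 satisfies both congruences on the right (14 ≡ 2 mod 6 and 14 ≡ 0 mod 7) yet 14 ≡ 14 (mod 42), not 30.

Neither direction holds.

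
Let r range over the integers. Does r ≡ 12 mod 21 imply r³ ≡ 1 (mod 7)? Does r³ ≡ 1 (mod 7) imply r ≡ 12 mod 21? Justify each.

(⇒) fails and (⇐) fails.

[⇒] This fails: take r = 12. Then 12 ≡ 12 (mod 21), but 12³ = 1728 ≡ 6 (mod 7), not 1.

[⇐] This fails: take r = 1. Then 1³ = 1 ≡ 1 (mod 7), yet 1 ≡ 1 (mod 21), not 12.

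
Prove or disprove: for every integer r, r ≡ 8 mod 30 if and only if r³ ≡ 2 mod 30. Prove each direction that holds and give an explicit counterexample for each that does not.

Both directions hold; the statement is true.

(→) Suppose r ≡ 8 mod 30. Write r = 30j + 8. Then (30j + 8)³ = 27000j³ + 21600j² + 5760j + 512 = 30(900j³ + 720j² + 192j + 17) + 2, so r³ ≡ 2 (mod 30).

(←) Conversely, suppose r³ ≡ 2 (mod 30). The only residue r in {0, …, 29} with r³ ≡ 2 (mod 30) is r = 8, so r ≡ 8 (mod 30).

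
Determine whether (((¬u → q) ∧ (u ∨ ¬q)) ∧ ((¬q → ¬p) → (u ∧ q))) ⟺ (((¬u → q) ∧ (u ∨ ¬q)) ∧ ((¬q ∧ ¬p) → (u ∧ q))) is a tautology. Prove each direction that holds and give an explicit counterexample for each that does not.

[⇒] Assume the antecedent. If q is true, the antecedent forces (q = T, u = T, p = F) or (q = T, u = T, p = T), and the consequent holds there. If q is false, the antecedent forces (q = F, u = T, p = T), and the consequent holds there. Either way the consequent holds.

[⇐] Assume the antecedent. If q is true, the antecedent forces (q = T, u = T, p = F) or (q = T, u = T, p = T), and the consequent holds there. If q is false, the antecedent forces (q = F, u = T, p = T), and the consequent holds there. Either way the consequent holds.

Equivalent; both directions hold.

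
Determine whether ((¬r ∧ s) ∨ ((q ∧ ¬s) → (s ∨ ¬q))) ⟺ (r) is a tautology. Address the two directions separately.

Forward direction. This fails. Under s = F, q = F, r = F, the left side is true but the right side is false.

Converse. This fails. Under s = F, q = T, r = T, the left side is false but the right side is true.

(⇒) fails and (⇐) fails.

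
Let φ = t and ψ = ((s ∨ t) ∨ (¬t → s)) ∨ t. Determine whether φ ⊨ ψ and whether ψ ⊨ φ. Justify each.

Forward direction. Assume the antecedent. If t is true, ((s ∨ t) ∨ (¬t → s)) ∨ t reduces to true regardless of the other variables. If t is false, the antecedent cannot hold. Either way ((s ∨ t) ∨ (¬t → s)) ∨ t holds.

Converse. This fails. Under t = F, s = T, the left side is false but the right side is true.

Only the forward direction holds.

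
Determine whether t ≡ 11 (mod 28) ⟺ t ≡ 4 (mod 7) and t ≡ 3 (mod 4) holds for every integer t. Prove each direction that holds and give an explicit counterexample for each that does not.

[⇒] Suppose t ≡ 11 (mod 28); write t = 28j + 11. Since 7 ∣ 28, reducing mod 7 gives t ≡ 11 ≡ 4 (mod 7); since 4 ∣ 28, reducing mod 4 gives t ≡ 11 ≡ 3 (mod 4).

[⇐] Conversely, if t ≡ 4 (mod 7) and t ≡ 3 (mod 4), then by the Chinese remainder theorem t ≡ 11 (mod 28). This is exactly t ≡ 11 (mod 28).

Both implications hold.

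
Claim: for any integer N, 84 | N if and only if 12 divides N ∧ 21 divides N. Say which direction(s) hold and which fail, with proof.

Equivalent; both directions hold.

Forward direction. If 84 ∣ N, write N = 84q. Since 84 = 7·12, N = 12·(7q), so 12 ∣ N; and since 84 = 4·21, N = 21·(4q), so 21 ∣ N.

Converse. Suppose 12 ∣ N and 21 ∣ N. Any common multiple of 12 and 21 is a multiple of their lcm; here lcm(12, 21) = 12·21/gcd(12, 21) = 252/3 = 84, so 84 ∣ N.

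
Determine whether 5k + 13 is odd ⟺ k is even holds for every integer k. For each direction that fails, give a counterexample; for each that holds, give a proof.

Converse. Suppose k is even; write k = 2j. Then 5k + 13 = 5·(2j) + 13 = 2·5j + 13, which is odd.

Forward direction. Suppose 5k + 13 is odd. Since 5 is odd, 5k and k have the same parity, so 5k + 13 ≡ k + 13 (mod 2). As 13 is odd, 5k + 13 is odd exactly when k is even. Thus k is even.

The biconditional holds.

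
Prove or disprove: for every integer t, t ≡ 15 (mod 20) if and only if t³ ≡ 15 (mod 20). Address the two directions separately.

Both implications hold.

(←) Suppose t³ ≡ 15 (mod 20). The only residue r in {0, …, 19} with r³ ≡ 15 (mod 20) is r = 15, so t ≡ 15 (mod 20).

(→) Suppose t ≡ 15 (mod 20). Write t = 20j + 15. Then (20j + 15)³ = 8000j³ + 18000j² + 13500j + 3375 = 20(400j³ + 900j² + 675j + 168) + 15, so t³ ≡ 15 (mod 20).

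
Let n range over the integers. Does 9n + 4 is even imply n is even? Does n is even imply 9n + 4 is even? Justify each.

Equivalent; both directions hold.

(→) Suppose 9n + 4 is even. Since 9 is odd, 9n and n have the same parity, so 9n + 4 ≡ n + 4 (mod 2). As 4 is even, 9n + 4 is even exactly when n is even. Thus n is even.

(←) Conversely, suppose n is even; write n = 2j. Then 9n + 4 = 9·(2j) + 4 = 2·9j + 4, which is even.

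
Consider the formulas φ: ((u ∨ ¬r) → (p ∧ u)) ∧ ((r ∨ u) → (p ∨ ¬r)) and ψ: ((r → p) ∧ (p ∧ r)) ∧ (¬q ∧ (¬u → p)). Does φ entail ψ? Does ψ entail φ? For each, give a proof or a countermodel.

(⟹) This fails. Under p = T, u = T, q = F, r = F, the left side is true but the right side is false.

(⟸) Assume the antecedent. If p is true, the antecedent forces (p = T, u = F, q = F, r = T) or (p = T, u = T, q = F, r = T), and the consequent holds there. If p is false, the antecedent cannot hold. Either way the consequent holds.

Only the reverse direction holds.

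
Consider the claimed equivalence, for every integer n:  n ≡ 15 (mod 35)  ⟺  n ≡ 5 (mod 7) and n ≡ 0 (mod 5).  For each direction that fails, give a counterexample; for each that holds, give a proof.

(⇒) fails and (⇐) fails.

(⇒) This fails: n = 15 gives 15 ≡ 15 (mod 35) but 15 ≡ 1 (mod 7), so the conjunction on the right does not hold.

(⇐) This fails: n = 5 satisfies both congruences on the right (5 ≡ 5 mod 7 and 5 ≡ 0 mod 5) yet 5 ≡ 5 (mod 35), not 15.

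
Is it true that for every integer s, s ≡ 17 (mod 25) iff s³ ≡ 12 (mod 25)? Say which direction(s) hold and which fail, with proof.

(⇒) fails and (⇐) fails.

(→) This fails: take s = 17. Then 17 ≡ 17 (mod 25), but 17³ = 4913 ≡ 13 (mod 25), not 12.

(←) This fails: take s = 8. Then 8³ = 512 ≡ 12 (mod 25), yet 8 ≡ 8 (mod 25), not 17.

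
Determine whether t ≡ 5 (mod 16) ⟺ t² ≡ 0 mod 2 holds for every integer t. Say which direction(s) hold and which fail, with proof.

[⇒] This fails: take t = 5. Then 5 ≡ 5 (mod 16), but 5² = 25 ≡ 1 (mod 2), not 0.

[⇐] This fails: take t = 0. Then 0² = 0 ≡ 0 (mod 2), yet 0 ≡ 0 (mod 16), not 5.

Neither implication holds.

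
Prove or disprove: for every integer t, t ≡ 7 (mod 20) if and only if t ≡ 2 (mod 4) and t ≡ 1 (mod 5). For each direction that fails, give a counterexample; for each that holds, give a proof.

Both directions fail.

(⇒) This fails: t = 7 gives 7 ≡ 7 (mod 20) but 7 ≡ 3 (mod 4), so the conjunction on the right does not hold.

(⇐) This fails: t = 6 satisfies both congruences on the right (6 ≡ 2 mod 4 and 6 ≡ 1 mod 5) yet 6 ≡ 6 (mod 20), not 7.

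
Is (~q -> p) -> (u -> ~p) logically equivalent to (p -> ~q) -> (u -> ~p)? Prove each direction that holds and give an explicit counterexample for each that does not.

[⇐] This fails. Under q = T, p = T, u = T, the left side is false but the right side is true.

[⇒] Assume the antecedent. If p is true, the antecedent forces (q = F, p = T, u = F) or (q = T, p = T, u = F), and (p -> ~q) -> (u -> ~p) holds there. If p is false, (p -> ~q) -> (u -> ~p) reduces to true regardless of the other variables. Either way (p -> ~q) -> (u -> ~p) holds.

Only the forward implication holds.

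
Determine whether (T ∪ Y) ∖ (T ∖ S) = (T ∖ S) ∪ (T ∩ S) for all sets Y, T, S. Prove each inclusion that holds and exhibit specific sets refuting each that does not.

(⟹) This inclusion fails. Take Y = {1}, T = ∅, S = ∅; then 1 ∈ (T ∪ Y) ∖ (T ∖ S) but 1 ∉ (T ∖ S) ∪ (T ∩ S).

(⟸) This inclusion fails. Take Y = ∅, T = {1}, S = ∅; then 1 ∈ (T ∖ S) ∪ (T ∩ S) but 1 ∉ (T ∪ Y) ∖ (T ∖ S).

Both inclusions fail.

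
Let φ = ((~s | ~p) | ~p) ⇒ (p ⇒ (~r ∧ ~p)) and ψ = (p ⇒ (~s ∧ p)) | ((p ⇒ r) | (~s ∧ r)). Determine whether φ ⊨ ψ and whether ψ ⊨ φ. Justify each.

(⇒) fails and (⇐) fails.

[⇒] This fails. Under s = T, p = T, r = F, the left side is true but the right side is false.

[⇐] This fails. Under s = F, p = T, r = F, the left side is false but the right side is true.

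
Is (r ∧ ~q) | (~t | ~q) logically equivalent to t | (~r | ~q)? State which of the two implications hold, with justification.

(⇒) This fails. Under r = T, q = T, t = F, the left side is true but the right side is false.

(⇐) This fails. Under r = F, q = T, t = T, the left side is false but the right side is true.

(⇒) fails and (⇐) fails.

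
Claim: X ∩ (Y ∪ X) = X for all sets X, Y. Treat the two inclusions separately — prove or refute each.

Reverse inclusion. Let x ∈ X. Then either x ∈ X and x ∉ Y; or x ∈ X ∩ Y. In each case x ∈ X ∩ (Y ∪ X), so X ⊆ X ∩ (Y ∪ X).

Forward inclusion. Let x ∈ X ∩ (Y ∪ X). Then either x ∈ X and x ∉ Y; or x ∈ X ∩ Y. In each case x ∈ X, so X ∩ (Y ∪ X) ⊆ X.

Both inclusions hold; the sets are equal.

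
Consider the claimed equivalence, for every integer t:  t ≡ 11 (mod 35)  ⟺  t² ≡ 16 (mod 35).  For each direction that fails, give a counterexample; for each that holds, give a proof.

(⇒) Suppose t ≡ 11 (mod 35). Write t = 35j + 11. Then (35j + 11)² = 1225j² + 770j + 121 = 35(35j² + 22j + 3) + 16, so t² ≡ 16 (mod 35).

(⇐) This fails: take t = 4. Then 4² = 16 ≡ 16 (mod 35), yet 4 ≡ 4 (mod 35), not 11.

Only the forward direction holds.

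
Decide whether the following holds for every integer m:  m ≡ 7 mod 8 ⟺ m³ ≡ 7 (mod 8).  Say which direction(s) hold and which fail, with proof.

Both implications hold.

[⇒] Suppose m ≡ 7 mod 8. Write m = 8j + 7. Then (8j + 7)³ = 512j³ + 1344j² + 1176j + 343 = 8(64j³ + 168j² + 147j + 42) + 7, so m³ ≡ 7 (mod 8).

[⇐] For the converse, argue contrapositively. If m ≢ 7 (mod 8), then m is congruent to one of 0, 1, 2, 3, 4, 5, 6 modulo 8, and these give m³ ≡ 0, 1, 0, 3, 0, 5, 0 respectively — never 7.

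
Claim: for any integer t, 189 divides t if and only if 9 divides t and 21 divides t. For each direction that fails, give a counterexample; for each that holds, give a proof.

[⇒] If 189 ∣ t, write t = 189q. Since 189 = 21·9, t = 9·(21q), so 9 ∣ t; and since 189 = 9·21, t = 21·(9q), so 21 ∣ t.

[⇐] This fails: take t = 63. Both 9 ∣ 63 and 21 ∣ 63, yet 63 is not a multiple of 189 (since 63 = 0·189 + 63), so 189 ∤ 63.

The forward direction holds; the converse fails.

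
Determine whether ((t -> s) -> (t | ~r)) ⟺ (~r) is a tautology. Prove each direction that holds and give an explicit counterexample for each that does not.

Only the reverse direction holds.

(⟹) This fails. Under s = F, t = T, r = T, the left side is true but the right side is false.

(⟸) Assume the antecedent. If s is true, the antecedent forces (s = T, t = F, r = F) or (s = T, t = T, r = F), and (t -> s) -> (t | ~r) holds there. If s is false, the antecedent forces (s = F, t = F, r = F) or (s = F, t = T, r = F), and (t -> s) -> (t | ~r) holds there. Either way (t -> s) -> (t | ~r) holds.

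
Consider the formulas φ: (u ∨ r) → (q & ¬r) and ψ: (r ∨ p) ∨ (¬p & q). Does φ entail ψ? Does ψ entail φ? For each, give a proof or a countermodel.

Neither implication holds.

(⇒) This fails. Under q = F, u = F, p = F, r = F, the left side is true but the right side is false.

(⇐) This fails. Under q = F, u = T, p = T, r = F, the left side is false but the right side is true.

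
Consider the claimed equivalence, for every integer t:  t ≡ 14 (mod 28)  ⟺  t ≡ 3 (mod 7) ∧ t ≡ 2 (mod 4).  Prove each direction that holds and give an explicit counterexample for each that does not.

Forward direction. This fails: t = 14 gives 14 ≡ 14 (mod 28) but 14 ≡ 0 (mod 7), so the conjunction on the right does not hold.

Converse. This fails: t = 10 satisfies both congruences on the right (10 ≡ 3 mod 7 and 10 ≡ 2 mod 4) yet 10 ≡ 10 (mod 28), not 14.

Neither implication holds.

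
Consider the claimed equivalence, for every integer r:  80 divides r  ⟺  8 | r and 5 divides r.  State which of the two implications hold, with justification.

(⇐) This fails: take r = 40. Both 8 ∣ 40 and 5 ∣ 40, yet 40 is not a multiple of 80 (since 40 = 0·80 + 40), so 80 ∤ 40.

(⇒) If 80 ∣ r, write r = 80q. Since 80 = 10·8, r = 8·(10q), so 8 ∣ r; and since 80 = 16·5, r = 5·(16q), so 5 ∣ r.

(⇒) holds; (⇐) fails.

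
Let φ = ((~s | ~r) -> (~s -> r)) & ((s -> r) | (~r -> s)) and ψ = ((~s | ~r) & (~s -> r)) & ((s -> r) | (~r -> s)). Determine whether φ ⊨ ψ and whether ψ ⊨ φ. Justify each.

Not equivalent: only (⇐) holds.

Forward direction. This fails. Under r = T, s = T, the left side is true but the right side is false.

Converse. Assume the antecedent. If r is true, the consequent reduces to true regardless of the other variables. If r is false, the antecedent forces (r = F, s = T), and the consequent holds there. Either way the consequent holds.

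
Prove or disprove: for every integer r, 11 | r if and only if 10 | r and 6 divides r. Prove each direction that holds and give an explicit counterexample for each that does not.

Neither direction holds.

(⟹) This fails: take r = 11. Certainly 11 ∣ 11, but 10 ∤ 11.

(⟸) This fails: take r = 30. Both 10 ∣ 30 and 6 ∣ 30, yet 30 is not a multiple of 11 (since 30 = 2·11 + 8), so 11 ∤ 30.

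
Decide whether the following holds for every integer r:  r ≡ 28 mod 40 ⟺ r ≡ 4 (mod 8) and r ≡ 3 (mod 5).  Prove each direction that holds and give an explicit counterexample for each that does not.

Equivalent; both directions hold.

(⇒) Suppose r ≡ 28 (mod 40); write r = 40j + 28. Since 8 ∣ 40, reducing mod 8 gives r ≡ 28 ≡ 4 (mod 8); since 5 ∣ 40, reducing mod 5 gives r ≡ 28 ≡ 3 (mod 5).

(⇐) Conversely, if r ≡ 4 (mod 8) and r ≡ 3 (mod 5), then by the Chinese remainder theorem r ≡ 28 (mod 40). This is exactly r ≡ 28 (mod 40).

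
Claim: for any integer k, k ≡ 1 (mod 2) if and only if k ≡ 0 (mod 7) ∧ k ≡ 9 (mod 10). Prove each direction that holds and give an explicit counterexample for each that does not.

Not equivalent: only (⇐) holds.

(⇒) This fails: k = 1 gives 1 ≡ 1 (mod 2) but 1 ≡ 1 (mod 7), so the conjunction on the right does not hold.

(⇐) Conversely, if k ≡ 0 (mod 7) and k ≡ 9 (mod 10), then by the Chinese remainder theorem k ≡ 49 (mod 70). Since 49 ≡ 1 (mod 2) and 2 ∣ 70, we get k ≡ 1 (mod 2).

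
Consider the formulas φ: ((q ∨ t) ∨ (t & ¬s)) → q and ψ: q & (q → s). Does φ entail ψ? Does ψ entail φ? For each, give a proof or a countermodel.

[⇒] This fails. Under q = F, s = F, t = F, the left side is true but the right side is false.

[⇐] Assume the antecedent. If q is true, ((q ∨ t) ∨ (t & ¬s)) → q reduces to true regardless of the other variables. If q is false, the antecedent cannot hold. Either way ((q ∨ t) ∨ (t & ¬s)) → q holds.

Only the converse holds.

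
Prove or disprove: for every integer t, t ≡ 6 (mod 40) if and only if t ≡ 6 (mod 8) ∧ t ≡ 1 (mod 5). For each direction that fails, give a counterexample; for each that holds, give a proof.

Both directions hold; the statement is true.

(⇒) Suppose t ≡ 6 (mod 40); write t = 40j + 6. Since 8 ∣ 40, reducing mod 8 gives t ≡ 6 (mod 8); since 5 ∣ 40, reducing mod 5 gives t ≡ 6 ≡ 1 (mod 5).

(⇐) Conversely, if t ≡ 6 (mod 8) and t ≡ 1 (mod 5), then by the Chinese remainder theorem t ≡ 6 (mod 40). This is exactly t ≡ 6 (mod 40).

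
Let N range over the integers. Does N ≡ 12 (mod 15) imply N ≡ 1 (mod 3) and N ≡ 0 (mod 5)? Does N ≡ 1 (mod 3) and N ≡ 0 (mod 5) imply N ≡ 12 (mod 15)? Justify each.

[⇒] This fails: N = 12 gives 12 ≡ 12 (mod 15) but 12 ≡ 0 (mod 3), so the conjunction on the right does not hold.

[⇐] This fails: N = 10 satisfies both congruences on the right (10 ≡ 1 mod 3 and 10 ≡ 0 mod 5) yet 10 ≡ 10 (mod 15), not 12.

Neither direction holds.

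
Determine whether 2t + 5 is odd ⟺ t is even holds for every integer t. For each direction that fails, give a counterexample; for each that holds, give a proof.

Only the converse holds.

(⟹) This fails: take t = 5. Then 2t + 5 = 15, which is odd, yet t = 5 is odd, not even.

(⟸) Suppose t is even. Since 2 is even, 2t is even for every t, so 2t + 5 has the same parity as 5, which is odd. Hence 2t + 5 is odd.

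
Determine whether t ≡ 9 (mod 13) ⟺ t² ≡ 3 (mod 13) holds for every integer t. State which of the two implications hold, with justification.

Only the forward implication holds.

(⟹) Suppose t ≡ 9 (mod 13). Write t = 13j + 9. Then (13j + 9)² = 169j² + 234j + 81 = 13(13j² + 18j + 6) + 3, so t² ≡ 3 (mod 13).

(⟸) This fails: take t = 4. Then 4² = 16 ≡ 3 (mod 13), yet 4 ≡ 4 (mod 13), not 9.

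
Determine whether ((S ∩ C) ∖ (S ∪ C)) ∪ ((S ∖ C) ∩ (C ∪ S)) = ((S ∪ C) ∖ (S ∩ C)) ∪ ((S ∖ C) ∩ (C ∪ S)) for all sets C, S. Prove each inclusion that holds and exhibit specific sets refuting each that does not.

Only the forward inclusion holds.

(⊆) Let x ∈ ((S ∩ C) ∖ (S ∪ C)) ∪ ((S ∖ C) ∩ (C ∪ S)). Then x ∈ S and x ∉ C, from which x ∈ ((S ∪ C) ∖ (S ∩ C)) ∪ ((S ∖ C) ∩ (C ∪ S)).

(⊇) This inclusion fails. Take C = {1}, S = ∅; then 1 ∈ ((S ∪ C) ∖ (S ∩ C)) ∪ ((S ∖ C) ∩ (C ∪ S)) but 1 ∉ ((S ∩ C) ∖ (S ∪ C)) ∪ ((S ∖ C) ∩ (C ∪ S)).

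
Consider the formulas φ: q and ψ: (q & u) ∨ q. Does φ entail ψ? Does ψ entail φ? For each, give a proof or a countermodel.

Both directions hold; the statement is true.

(⇒) Assume the antecedent. If q is true, (q & u) ∨ q reduces to true regardless of the other variables. If q is false, the antecedent cannot hold. Either way (q & u) ∨ q holds.

(⇐) Assume the antecedent. If q is true, q reduces to true regardless of the other variables. If q is false, the antecedent cannot hold. Either way q holds.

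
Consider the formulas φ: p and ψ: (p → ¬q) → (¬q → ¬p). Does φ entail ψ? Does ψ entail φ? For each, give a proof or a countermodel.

(→) This fails. Under p = T, q = F, the left side is true but the right side is false.

(←) This fails. Under p = F, q = F, the left side is false but the right side is true.

Neither direction holds.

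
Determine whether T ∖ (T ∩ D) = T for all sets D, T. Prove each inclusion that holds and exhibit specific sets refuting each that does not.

(⊆) Let x ∈ T ∖ (T ∩ D). Then x ∈ T and x ∉ D, from which x ∈ T.

(⊇) This inclusion fails. Take D = {1}, T = {1}; then 1 ∈ T but 1 ∉ T ∖ (T ∩ D).

The sets are not equal: only the forward inclusion holds.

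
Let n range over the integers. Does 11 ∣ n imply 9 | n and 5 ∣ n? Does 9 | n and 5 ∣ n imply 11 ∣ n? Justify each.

Forward direction. This fails: take n = 11. Certainly 11 ∣ 11, but 9 ∤ 11.

Converse. This fails: take n = 45. Both 9 ∣ 45 and 5 ∣ 45, yet 45 is not a multiple of 11 (since 45 = 4·11 + 1), so 11 ∤ 45.

Both directions fail.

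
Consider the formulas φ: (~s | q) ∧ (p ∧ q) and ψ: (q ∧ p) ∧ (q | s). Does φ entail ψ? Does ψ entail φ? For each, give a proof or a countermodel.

Both directions hold.

Forward direction. Assume the antecedent. If q is true, the antecedent forces (q = T, p = T, s = F) or (q = T, p = T, s = T), and (q ∧ p) ∧ (q | s) holds there. If q is false, the antecedent cannot hold. Either way (q ∧ p) ∧ (q | s) holds.

Converse. Assume the antecedent. If q is true, the antecedent forces (q = T, p = T, s = F) or (q = T, p = T, s = T), and (~s | q) ∧ (p ∧ q) holds there. If q is false, the antecedent cannot hold. Either way (~s | q) ∧ (p ∧ q) holds.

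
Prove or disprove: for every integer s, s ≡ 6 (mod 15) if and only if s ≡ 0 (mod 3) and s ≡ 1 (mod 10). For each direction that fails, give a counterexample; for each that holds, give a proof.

Only the reverse direction holds.

(⇒) This fails: s = 6 gives 6 ≡ 6 (mod 15) but 6 ≡ 6 (mod 10), so the conjunction on the right does not hold.

(⇐) Conversely, if s ≡ 0 (mod 3) and s ≡ 1 (mod 10), then by the Chinese remainder theorem s ≡ 21 (mod 30). Since 21 ≡ 6 (mod 15) and 15 ∣ 30, we get s ≡ 6 (mod 15).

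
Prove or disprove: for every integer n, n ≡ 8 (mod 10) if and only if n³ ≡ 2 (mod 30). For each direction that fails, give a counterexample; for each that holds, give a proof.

[⇒] This fails: take n = 18. Then 18 ≡ 8 (mod 10), but 18³ = 5832 ≡ 12 (mod 30), not 2.

[⇐] Conversely, the residues r modulo 30 with r³ ≡ 2 (mod 30) are exactly {8}, and each is ≡ 8 (mod 10).

Only the converse holds.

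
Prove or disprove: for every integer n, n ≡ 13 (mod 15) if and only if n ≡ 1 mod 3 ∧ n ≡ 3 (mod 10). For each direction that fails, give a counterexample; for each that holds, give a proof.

(←) If n ≡ 1 (mod 3) and n ≡ 3 (mod 10), then by the Chinese remainder theorem n ≡ 13 (mod 30). Since 13 ≡ 13 (mod 15) and 15 ∣ 30, we get n ≡ 13 (mod 15).

(→) This fails: n = 28 gives 28 ≡ 13 (mod 15) but 28 ≡ 8 (mod 10), so the conjunction on the right does not hold.

Only the reverse direction holds.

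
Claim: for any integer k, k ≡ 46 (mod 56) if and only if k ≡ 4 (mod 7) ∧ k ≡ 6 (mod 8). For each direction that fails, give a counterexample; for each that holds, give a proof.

Equivalent; both directions hold.

(⇒) Suppose k ≡ 46 (mod 56); write k = 56j + 46. Since 7 ∣ 56, reducing mod 7 gives k ≡ 46 ≡ 4 (mod 7); since 8 ∣ 56, reducing mod 8 gives k ≡ 46 ≡ 6 (mod 8).

(⇐) Conversely, if k ≡ 4 (mod 7) and k ≡ 6 (mod 8), then by the Chinese remainder theorem k ≡ 46 (mod 56). This is exactly k ≡ 46 (mod 56).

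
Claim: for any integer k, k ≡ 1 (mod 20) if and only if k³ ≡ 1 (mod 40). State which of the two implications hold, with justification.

(←) The residues r modulo 40 with r³ ≡ 1 (mod 40) are exactly {1}, and each is ≡ 1 (mod 20).

(→) This fails: take k = 21. Then 21 ≡ 1 (mod 20), but 21³ = 9261 ≡ 21 (mod 40), not 1.

The forward direction fails; the converse holds.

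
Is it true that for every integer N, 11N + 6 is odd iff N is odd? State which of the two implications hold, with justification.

(⇐) Suppose N is odd; write N = 2j + 1. Then 11N + 6 = 11·(2j + 1) + 6 = 2·11j + 17, which is odd.

(⇒) Suppose 11N + 6 is odd. Since 11 is odd, 11N and N have the same parity, so 11N + 6 ≡ N + 6 (mod 2). As 6 is even, 11N + 6 is odd exactly when N is odd. Thus N is odd.

Equivalent; both directions hold.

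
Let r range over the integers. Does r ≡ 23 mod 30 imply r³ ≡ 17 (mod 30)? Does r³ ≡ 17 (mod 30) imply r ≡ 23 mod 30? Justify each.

(→) Suppose r ≡ 23 mod 30. Write r = 30j + 23. Then (30j + 23)³ = 27000j³ + 62100j² + 47610j + 12167 = 30(900j³ + 2070j² + 1587j + 405) + 17, so r³ ≡ 17 (mod 30).

(←) Conversely, suppose r³ ≡ 17 (mod 30). The only residue r in {0, …, 29} with r³ ≡ 17 (mod 30) is r = 23, so r ≡ 23 (mod 30).

Both implications hold.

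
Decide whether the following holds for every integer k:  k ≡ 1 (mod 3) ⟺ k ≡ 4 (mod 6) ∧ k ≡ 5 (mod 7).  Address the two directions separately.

(⇒) fails; (⇐) holds.

(→) This fails: k = 1 gives 1 ≡ 1 (mod 3) but 1 ≡ 1 (mod 6), so the conjunction on the right does not hold.

(←) Conversely, if k ≡ 4 (mod 6) and k ≡ 5 (mod 7), then by the Chinese remainder theorem k ≡ 40 (mod 42). Since 40 ≡ 1 (mod 3) and 3 ∣ 42, we get k ≡ 1 (mod 3).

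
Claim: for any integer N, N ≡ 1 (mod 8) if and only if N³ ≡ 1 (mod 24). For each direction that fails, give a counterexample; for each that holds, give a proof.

(⇒) fails; (⇐) holds.

(→) This fails: take N = 9. Then 9 ≡ 1 (mod 8), but 9³ = 729 ≡ 9 (mod 24), not 1.

(←) Conversely, the residues r modulo 24 with r³ ≡ 1 (mod 24) are exactly {1}, and each is ≡ 1 (mod 8).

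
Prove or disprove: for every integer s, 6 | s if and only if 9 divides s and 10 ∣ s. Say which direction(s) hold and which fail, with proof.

Only the converse holds.

(⇒) This fails: take s = 6. Certainly 6 ∣ 6, but 9 ∤ 6.

(⇐) Suppose 9 ∣ s and 10 ∣ s. Any common multiple of 9 and 10 is a multiple of their lcm; here gcd(9, 10) = 1, so lcm(9, 10) = 9·10 = 90, so 90 ∣ s. Since 6 ∣ 90, it follows that 6 ∣ s.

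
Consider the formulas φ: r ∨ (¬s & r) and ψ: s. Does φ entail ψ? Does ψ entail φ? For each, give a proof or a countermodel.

Forward direction. This fails. Under r = T, s = F, the left side is true but the right side is false.

Converse. This fails. Under r = F, s = T, the left side is false but the right side is true.

Neither direction holds.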